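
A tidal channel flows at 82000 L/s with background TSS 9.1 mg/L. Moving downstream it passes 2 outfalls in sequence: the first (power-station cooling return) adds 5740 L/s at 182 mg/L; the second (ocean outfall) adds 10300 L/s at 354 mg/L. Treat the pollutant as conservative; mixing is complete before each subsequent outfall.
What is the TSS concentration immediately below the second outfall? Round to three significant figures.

55.5 mg/L

After outfall 1: Q = 82000 + 5740 = 87740 L/s; C = (82000·9.100 + 5740·182.0)/87740 = 20.41 mg/L.
After outfall 2: Q = 87740 + 10300 = 98040 L/s; C = (87740·20.41 + 10300·354.0)/98040 = 55.46 mg/L.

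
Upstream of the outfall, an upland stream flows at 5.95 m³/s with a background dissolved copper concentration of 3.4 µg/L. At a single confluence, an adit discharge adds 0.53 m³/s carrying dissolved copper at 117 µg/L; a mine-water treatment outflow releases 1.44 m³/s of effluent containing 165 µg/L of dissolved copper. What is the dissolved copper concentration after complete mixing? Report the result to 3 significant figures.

Flow-weighted average: C = (5.950·3.400 + 0.5300·117.0 + 1.440·165.0) / 7.920 = 319.8/7.920 = 40.38 µg/L.

40.4 µg/L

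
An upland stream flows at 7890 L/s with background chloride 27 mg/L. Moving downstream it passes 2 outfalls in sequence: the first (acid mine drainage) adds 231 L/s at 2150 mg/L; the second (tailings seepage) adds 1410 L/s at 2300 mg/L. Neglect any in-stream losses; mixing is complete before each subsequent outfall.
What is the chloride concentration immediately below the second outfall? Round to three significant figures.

415 mg/L

After outfall 1: Q = 7890 + 231.0 = 8121 L/s; C = (7890·27.00 + 231.0·2150)/8121 = 87.39 mg/L.
After outfall 2: Q = 8121 + 1410 = 9531 L/s; C = (8121·87.39 + 1410·2300)/9531 = 414.7 mg/L.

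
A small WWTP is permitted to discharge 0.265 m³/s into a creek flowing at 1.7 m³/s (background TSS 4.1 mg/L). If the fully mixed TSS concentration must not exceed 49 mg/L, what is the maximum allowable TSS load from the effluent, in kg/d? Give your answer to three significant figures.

Mass balance at the limit: 1.700·4.100 + 0.2650·Cₑ = 1.965·49 → Cₑ = 337.0 mg/L.
Load = 0.2650 m³/s × 337.0 g/m³ × 86 400 s/d = 7717 kg/d.

7720 kg/d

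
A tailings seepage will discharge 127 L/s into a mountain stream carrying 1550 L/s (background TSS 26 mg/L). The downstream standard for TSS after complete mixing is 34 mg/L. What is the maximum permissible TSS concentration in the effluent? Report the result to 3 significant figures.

At the limit, (Qr·Cr + Qe·Cₑ)/(Qr + Qe) = 34:
Cₑ = (1677·34 − 1550·26.00) / 127.0 = 131.6 mg/L.

132 mg/L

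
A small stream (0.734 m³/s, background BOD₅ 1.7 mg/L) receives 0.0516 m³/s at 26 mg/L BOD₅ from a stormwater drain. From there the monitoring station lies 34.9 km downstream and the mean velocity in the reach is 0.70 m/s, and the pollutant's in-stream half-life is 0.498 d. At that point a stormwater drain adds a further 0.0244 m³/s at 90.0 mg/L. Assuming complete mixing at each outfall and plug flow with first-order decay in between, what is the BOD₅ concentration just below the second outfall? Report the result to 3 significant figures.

4.14 mg/L

Conservation of mass: C = (0.7340·1.700 + 0.05160·26.00) / 0.7856 = 2.589/0.7856 = 3.296 mg/L; combined flow 0.7856 m³/s.
Travel time t = 34.9·1000 / 0.70 = 49860 s = 13.85 h.
Half-life 0.498 d → k = ln 2 / 0.498 = 1.392 d⁻¹.
Applying C = C₀e^(−kt): 3.296 × 0.4479 = 1.476 mg/L.
Second outfall: C = (0.7856·1.476 + 0.02440·90.00)/0.8100 = 4.143 mg/L.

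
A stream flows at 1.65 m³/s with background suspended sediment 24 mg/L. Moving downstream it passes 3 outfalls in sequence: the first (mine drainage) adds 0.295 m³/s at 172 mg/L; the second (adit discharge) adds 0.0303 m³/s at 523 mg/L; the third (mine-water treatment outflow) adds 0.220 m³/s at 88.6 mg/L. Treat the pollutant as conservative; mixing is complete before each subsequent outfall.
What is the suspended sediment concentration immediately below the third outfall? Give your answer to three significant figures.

After outfall 1: Q = 1.650 + 0.2950 = 1.945 m³/s; C = (1.650·24.00 + 0.2950·172.0)/1.945 = 46.45 mg/L.
After outfall 2: Q = 1.945 + 0.03030 = 1.975 m³/s; C = (1.945·46.45 + 0.03030·523.0)/1.975 = 53.76 mg/L.
After outfall 3: Q = 1.975 + 0.2200 = 2.195 m³/s; C = (1.975·53.76 + 0.2200·88.60)/2.195 = 57.25 mg/L.

57.2 mg/L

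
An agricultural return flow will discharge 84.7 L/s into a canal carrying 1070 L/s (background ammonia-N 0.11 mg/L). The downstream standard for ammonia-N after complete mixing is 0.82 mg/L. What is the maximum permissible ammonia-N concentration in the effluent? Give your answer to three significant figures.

At the limit, (Qr·Cr + Qe·Cₑ)/(Qr + Qe) = 0.82:
Cₑ = (1155·0.82 − 1070·0.1100) / 84.70 = 9.789 mg/L.

9.79 mg/L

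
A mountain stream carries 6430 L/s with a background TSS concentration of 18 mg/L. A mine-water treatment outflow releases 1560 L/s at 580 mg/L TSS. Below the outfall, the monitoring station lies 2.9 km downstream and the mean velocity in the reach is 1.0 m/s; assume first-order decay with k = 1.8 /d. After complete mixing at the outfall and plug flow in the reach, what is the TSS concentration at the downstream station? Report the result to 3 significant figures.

120 mg/L

Mixed concentration C = ΣQC/ΣQ = (6430·18.00 + 1560·580.0) / 7990 = 1021000/7990 = 127.7 mg/L.
Travel time t = 2.9·1000 / 1.0 = 2900 s = 0.8056 h.
Decay over the reach: 127.7·exp(−kt) = 127.7·0.9414 = 120.2 mg/L.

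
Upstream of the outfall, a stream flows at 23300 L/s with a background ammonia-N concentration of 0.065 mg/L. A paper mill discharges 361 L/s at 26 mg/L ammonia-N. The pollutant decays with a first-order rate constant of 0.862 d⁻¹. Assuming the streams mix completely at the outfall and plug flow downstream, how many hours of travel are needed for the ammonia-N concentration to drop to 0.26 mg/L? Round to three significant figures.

After mixing, C = (23300·0.06500 + 361.0·26.00) / 23660 = 10900/23660 = 0.4607 mg/L.
0.4607·exp(−k·t) = 0.26 → t = ln(0.4607/0.26)/k = 57340 s = 15.93 h.

15.9 h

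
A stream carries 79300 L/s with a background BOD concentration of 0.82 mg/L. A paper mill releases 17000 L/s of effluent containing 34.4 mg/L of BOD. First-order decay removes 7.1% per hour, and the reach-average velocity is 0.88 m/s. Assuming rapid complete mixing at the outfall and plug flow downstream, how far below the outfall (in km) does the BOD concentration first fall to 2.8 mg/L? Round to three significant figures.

Conservation of mass: C = (79300·0.8200 + 17000·34.40) / 96300 = 649800/96300 = 6.748 mg/L.
7.1%/h lost → k = −ln(1 − 0.071) = 0.07365 h⁻¹.
Set 6.748·exp(−k·t) = 2.8 → t = ln(6.748/2.8)/k = 43000 s = 11.94 h.
Distance = v·t = 0.88·43000 = 37840 m = 37.84 km.

37.8 km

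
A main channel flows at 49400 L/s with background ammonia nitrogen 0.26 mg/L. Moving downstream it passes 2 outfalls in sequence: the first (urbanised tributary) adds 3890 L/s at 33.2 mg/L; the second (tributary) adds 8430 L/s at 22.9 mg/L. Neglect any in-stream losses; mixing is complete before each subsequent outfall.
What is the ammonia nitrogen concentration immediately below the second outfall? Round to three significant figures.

After outfall 1: Q = 49400 + 3890 = 53290 L/s; C = (49400·0.2600 + 3890·33.20)/53290 = 2.665 mg/L.
After outfall 2: Q = 53290 + 8430 = 61720 L/s; C = (53290·2.665 + 8430·22.90)/61720 = 5.428 mg/L.

5.43 mg/L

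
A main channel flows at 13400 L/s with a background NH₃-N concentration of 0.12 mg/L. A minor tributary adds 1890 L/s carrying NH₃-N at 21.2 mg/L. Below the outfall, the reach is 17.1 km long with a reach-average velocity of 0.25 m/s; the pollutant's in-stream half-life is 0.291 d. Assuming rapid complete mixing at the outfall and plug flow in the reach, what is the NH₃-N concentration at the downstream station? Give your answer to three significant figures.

0.414 mg/L

After mixing, C = (13400·0.1200 + 1890·21.20) / 15290 = 41680/15290 = 2.726 mg/L.
Travel time t = 17.1·1000 / 0.25 = 68400 s = 19.00 h.
Half-life 0.291 d → k = ln 2 / 0.291 = 2.382 d⁻¹.
First-order decay: C = 2.726·exp(−k·t) = 2.726·0.1517 = 0.4135 mg/L.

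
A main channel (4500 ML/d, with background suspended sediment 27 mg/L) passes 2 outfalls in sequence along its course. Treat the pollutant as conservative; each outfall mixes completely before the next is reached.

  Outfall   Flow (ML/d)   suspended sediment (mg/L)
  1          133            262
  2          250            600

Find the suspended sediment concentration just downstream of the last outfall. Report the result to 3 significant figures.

After outfall 1: Q = 4500 + 133.0 = 4633 ML/d; C = (4500·27.00 + 133.0·262.0)/4633 = 33.75 mg/L.
After outfall 2: Q = 4633 + 250.0 = 4883 ML/d; C = (4633·33.75 + 250.0·600.0)/4883 = 62.74 mg/L.

62.7 mg/L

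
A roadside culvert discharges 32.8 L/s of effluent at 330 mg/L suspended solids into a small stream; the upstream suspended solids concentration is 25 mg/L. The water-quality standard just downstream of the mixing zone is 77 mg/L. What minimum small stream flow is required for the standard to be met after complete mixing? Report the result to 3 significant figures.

160 L/s

Set C_mix = 77: (Q·25.00 + 32.80·330.0) / (Q + 32.80) = 77
→ Q = 32.80·(330.0 − 77)/(77 − 25.00) = 159.6 L/s.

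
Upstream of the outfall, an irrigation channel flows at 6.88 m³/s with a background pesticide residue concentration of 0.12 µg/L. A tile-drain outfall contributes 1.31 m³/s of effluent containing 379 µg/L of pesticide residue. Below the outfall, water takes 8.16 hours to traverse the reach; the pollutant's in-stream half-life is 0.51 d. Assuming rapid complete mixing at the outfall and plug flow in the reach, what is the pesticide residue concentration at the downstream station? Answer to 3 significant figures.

After mixing, C = (6.880·0.1200 + 1.310·379.0) / 8.190 = 497.3/8.190 = 60.72 µg/L.
Half-life 0.51 d → k = ln 2 / 0.51 = 1.359 d⁻¹.
First-order decay: C = 60.72·exp(−k·t) = 60.72·0.6300 = 38.25 µg/L.

38.3 µg/L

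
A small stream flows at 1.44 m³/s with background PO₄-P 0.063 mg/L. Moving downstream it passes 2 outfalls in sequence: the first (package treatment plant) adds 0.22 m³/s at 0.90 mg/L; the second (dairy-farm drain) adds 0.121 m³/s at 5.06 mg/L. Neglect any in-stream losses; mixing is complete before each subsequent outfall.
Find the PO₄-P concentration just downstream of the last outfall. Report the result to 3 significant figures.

Outfall 1: combined Q = 1.660 m³/s; C = (1.440·0.06300 + 0.2200·0.9000)/1.660 = 0.1739 mg/L.
Outfall 2: combined Q = 1.781 m³/s; C = (1.660·0.1739 + 0.1210·5.060)/1.781 = 0.5059 mg/L.

0.506 mg/L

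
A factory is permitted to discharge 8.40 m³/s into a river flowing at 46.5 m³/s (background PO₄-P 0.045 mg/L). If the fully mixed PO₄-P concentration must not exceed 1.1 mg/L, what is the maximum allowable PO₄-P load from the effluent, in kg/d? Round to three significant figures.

Mass balance at the limit: 46.50·0.04500 + 8.400·Cₑ = 54.90·1.1 → Cₑ = 6.940 mg/L.
Load = 8.400 m³/s × 6.940 g/m³ × 86 400 s/d = 5037 kg/d.

5040 kg/d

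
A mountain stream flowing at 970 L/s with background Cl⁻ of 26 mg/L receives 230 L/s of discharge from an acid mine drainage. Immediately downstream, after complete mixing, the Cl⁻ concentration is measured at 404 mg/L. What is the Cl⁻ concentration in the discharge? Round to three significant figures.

Mass balance: 970.0·26.00 + 230.0·Cₑ = 1200·404.0
→ Cₑ = (1200·404.0 − 970.0·26.00) / 230.0 = 1998 mg/L.

2000 mg/L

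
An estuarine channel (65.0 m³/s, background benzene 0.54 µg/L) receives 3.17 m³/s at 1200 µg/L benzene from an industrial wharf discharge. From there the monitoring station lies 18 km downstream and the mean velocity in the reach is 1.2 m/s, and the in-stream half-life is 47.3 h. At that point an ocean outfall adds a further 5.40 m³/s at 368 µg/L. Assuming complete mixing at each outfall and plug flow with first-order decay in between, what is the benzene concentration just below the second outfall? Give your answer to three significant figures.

76.1 µg/L

Mass balance: C = (65.00·0.5400 + 3.170·1200) / 68.17 = 3839/68.17 = 56.32 µg/L; combined flow 68.17 m³/s.
Travel time t = 18·1000 / 1.2 = 15000 s = 4.167 h.
Half-life 47.3 h → k = ln 2 / 47.3 = 0.01465 h⁻¹ = 0.3517 d⁻¹.
After decay, C = 56.32 × e^(−kt) = 56.32 × 0.9408 = 52.98 µg/L.
Second outfall: C = (68.17·52.98 + 5.400·368.0)/73.57 = 76.10 µg/L.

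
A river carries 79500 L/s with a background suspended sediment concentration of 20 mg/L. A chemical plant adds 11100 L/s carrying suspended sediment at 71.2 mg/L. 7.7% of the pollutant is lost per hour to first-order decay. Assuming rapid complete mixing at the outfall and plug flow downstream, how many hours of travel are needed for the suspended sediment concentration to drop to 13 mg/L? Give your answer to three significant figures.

8.78 h

Conservation of mass: C = (79500·20.00 + 11100·71.20) / 90600 = 2380000/90600 = 26.27 mg/L.
7.7%/h lost → k = −ln(1 − 0.077) = 0.08013 h⁻¹.
26.27·exp(−k·t) = 13 → t = ln(26.27/13)/k = 31610 s = 8.781 h.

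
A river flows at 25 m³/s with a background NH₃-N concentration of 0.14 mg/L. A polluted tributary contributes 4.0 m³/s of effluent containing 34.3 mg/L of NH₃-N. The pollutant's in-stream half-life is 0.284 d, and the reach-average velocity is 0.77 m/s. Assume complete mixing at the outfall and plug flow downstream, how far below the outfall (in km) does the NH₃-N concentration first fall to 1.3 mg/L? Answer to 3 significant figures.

35.9 km

Conservation of mass: C = (25.00·0.1400 + 4.000·34.30) / 29.00 = 140.7/29.00 = 4.852 mg/L.
Half-life 0.284 d → k = ln 2 / 0.284 = 2.441 d⁻¹.
Set 4.852·exp(−k·t) = 1.3 → t = ln(4.852/1.3)/k = 46620 s = 12.95 h.
Distance = v·t = 0.77·46620 = 35900 m = 35.90 km.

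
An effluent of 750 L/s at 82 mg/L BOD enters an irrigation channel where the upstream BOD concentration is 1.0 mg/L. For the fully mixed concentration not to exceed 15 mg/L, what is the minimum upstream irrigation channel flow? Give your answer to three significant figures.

Set C_mix = 15: (Q·1.000 + 750.0·82.00) / (Q + 750.0) = 15
→ Q = 750.0·(82.00 − 15)/(15 − 1.000) = 3589 L/s.

3590 L/s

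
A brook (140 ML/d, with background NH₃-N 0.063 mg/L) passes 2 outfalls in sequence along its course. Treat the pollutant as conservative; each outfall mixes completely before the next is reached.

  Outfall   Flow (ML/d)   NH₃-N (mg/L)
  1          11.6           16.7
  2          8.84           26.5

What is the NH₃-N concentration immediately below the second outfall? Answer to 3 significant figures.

2.72 mg/L

Outfall 1: combined Q = 151.6 ML/d; C = (140.0·0.06300 + 11.60·16.70)/151.6 = 1.336 mg/L.
Outfall 2: combined Q = 160.4 ML/d; C = (151.6·1.336 + 8.840·26.50)/160.4 = 2.723 mg/L.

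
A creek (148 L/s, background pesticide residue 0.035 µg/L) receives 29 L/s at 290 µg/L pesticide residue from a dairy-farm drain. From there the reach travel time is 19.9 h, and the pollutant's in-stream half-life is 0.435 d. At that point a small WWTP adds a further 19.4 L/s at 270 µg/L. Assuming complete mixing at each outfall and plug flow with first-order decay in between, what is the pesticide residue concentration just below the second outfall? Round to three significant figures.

38.1 µg/L

Mass balance: C = (148.0·0.03500 + 29.00·290.0) / 177.0 = 8415/177.0 = 47.54 µg/L; combined flow 177.0 L/s.
Half-life 0.435 d → k = ln 2 / 0.435 = 1.593 d⁻¹.
Decay over the reach: 47.54·exp(−kt) = 47.54·0.2668 = 12.68 µg/L.
At the second outfall, C = (177.0·12.68 + 19.40·270.0) / (177.0 + 19.40) = 38.10 µg/L.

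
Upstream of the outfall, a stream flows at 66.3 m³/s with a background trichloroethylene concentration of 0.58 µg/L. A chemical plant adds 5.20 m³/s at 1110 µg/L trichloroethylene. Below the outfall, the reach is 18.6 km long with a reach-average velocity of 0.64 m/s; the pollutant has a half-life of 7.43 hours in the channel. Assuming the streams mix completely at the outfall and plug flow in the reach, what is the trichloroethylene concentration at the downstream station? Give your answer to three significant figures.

Mass balance: C = (66.30·0.5800 + 5.200·1110) / 71.50 = 5810/71.50 = 81.27 µg/L.
Travel time t = 18.6·1000 / 0.64 = 29060 s = 8.073 h.
Half-life 7.43 h → k = ln 2 / 7.43 = 0.09329 h⁻¹ = 2.239 d⁻¹.
Applying C = C₀e^(−kt): 81.27 × 0.4709 = 38.27 µg/L.

38.3 µg/L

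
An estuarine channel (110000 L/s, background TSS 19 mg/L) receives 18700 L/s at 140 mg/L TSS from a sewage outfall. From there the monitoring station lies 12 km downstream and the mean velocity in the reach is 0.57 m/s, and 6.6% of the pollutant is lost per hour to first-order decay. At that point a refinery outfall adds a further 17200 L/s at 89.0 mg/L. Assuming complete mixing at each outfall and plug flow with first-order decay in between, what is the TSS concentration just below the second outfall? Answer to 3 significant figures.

Mass balance: C = (110000·19.00 + 18700·140.0) / 128700 = 4708000/128700 = 36.58 mg/L; combined flow 128700 L/s.
Travel time t = 12·1000 / 0.57 = 21050 s = 5.848 h.
6.6%/h lost → k = −ln(1 − 0.066) = 0.06828 h⁻¹.
Applying C = C₀e^(−kt): 36.58 × 0.6708 = 24.54 mg/L.
At the second outfall, C = (128700·24.54 + 17200·89.00) / (128700 + 17200) = 32.14 mg/L.

32.1 mg/L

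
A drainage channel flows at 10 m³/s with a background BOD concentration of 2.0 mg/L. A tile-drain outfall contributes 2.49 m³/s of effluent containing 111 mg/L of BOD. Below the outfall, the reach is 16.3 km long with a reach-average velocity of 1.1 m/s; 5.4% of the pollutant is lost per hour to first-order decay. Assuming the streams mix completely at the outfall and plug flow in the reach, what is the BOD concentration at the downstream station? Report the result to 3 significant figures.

After mixing, C = (10.00·2.000 + 2.490·111.0) / 12.49 = 296.4/12.49 = 23.73 mg/L.
Travel time t = 16.3·1000 / 1.1 = 14820 s = 4.116 h.
5.4%/h lost → k = −ln(1 − 0.054) = 0.05551 h⁻¹.
First-order decay: C = 23.73·exp(−k·t) = 23.73·0.7957 = 18.88 mg/L.

18.9 mg/L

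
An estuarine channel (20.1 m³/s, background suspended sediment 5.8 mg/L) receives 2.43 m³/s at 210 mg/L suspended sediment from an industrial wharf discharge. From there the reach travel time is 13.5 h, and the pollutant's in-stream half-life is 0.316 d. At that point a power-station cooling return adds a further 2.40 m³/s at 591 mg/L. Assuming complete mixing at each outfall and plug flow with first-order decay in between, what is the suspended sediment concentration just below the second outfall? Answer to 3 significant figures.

64.2 mg/L

After mixing, C = (20.10·5.800 + 2.430·210.0) / 22.53 = 626.9/22.53 = 27.82 mg/L; combined flow 22.53 m³/s.
Half-life 0.316 d → k = ln 2 / 0.316 = 2.194 d⁻¹.
First-order decay: C = 27.82·exp(−k·t) = 27.82·0.2912 = 8.102 mg/L.
At the second outfall, C = (22.53·8.102 + 2.400·591.0) / (22.53 + 2.400) = 64.22 mg/L.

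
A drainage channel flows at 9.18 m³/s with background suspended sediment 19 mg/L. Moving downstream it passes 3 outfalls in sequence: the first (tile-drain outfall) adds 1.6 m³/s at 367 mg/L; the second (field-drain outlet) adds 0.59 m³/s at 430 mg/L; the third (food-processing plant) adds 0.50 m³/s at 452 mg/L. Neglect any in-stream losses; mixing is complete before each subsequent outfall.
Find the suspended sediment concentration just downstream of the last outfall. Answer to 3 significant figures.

Outfall 1: combined Q = 10.78 m³/s; C = (9.180·19.00 + 1.600·367.0)/10.78 = 70.65 mg/L.
Outfall 2: combined Q = 11.37 m³/s; C = (10.78·70.65 + 0.5900·430.0)/11.37 = 89.30 mg/L.
Outfall 3: combined Q = 11.87 m³/s; C = (11.37·89.30 + 0.5000·452.0)/11.87 = 104.6 mg/L.

105 mg/L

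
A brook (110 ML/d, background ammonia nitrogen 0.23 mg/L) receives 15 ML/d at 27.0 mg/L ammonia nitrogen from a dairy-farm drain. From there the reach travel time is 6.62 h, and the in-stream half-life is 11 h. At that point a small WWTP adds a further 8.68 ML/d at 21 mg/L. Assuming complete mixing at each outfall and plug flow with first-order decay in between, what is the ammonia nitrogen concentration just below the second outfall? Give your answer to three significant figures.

3.48 mg/L

After mixing, C = (110.0·0.2300 + 15.00·27.00) / 125.0 = 430.3/125.0 = 3.442 mg/L; combined flow 125.0 ML/d.
Half-life 11 h → k = ln 2 / 11 = 0.06301 h⁻¹ = 1.512 d⁻¹.
Applying C = C₀e^(−kt): 3.442 × 0.6589 = 2.268 mg/L.
Second outfall: C = (125.0·2.268 + 8.680·21.00)/133.7 = 3.485 mg/L.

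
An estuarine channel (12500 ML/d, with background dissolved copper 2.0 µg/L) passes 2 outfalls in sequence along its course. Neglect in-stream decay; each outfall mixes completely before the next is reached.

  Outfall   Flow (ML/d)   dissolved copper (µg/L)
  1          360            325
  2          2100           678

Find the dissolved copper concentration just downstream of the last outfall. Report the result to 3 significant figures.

Below outfall 1: Q → 12860 ML/d, C = (12500·2.000 + 360.0·325.0)/12860 = 11.04 µg/L.
Below outfall 2: Q → 14960 ML/d, C = (12860·11.04 + 2100·678.0)/14960 = 104.7 µg/L.

105 µg/L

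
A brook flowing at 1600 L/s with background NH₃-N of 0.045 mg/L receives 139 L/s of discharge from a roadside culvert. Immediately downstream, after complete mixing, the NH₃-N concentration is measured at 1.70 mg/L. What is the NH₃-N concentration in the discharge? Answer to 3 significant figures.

20.8 mg/L

Mass balance: 1600·0.04500 + 139.0·Cₑ = 1739·1.700
→ Cₑ = (1739·1.700 − 1600·0.04500) / 139.0 = 20.75 mg/L.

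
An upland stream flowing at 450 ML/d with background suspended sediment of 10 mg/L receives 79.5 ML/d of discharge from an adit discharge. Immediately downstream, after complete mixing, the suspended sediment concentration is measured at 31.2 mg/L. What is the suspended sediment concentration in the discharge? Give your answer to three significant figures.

151 mg/L

Mass balance: 450.0·10.00 + 79.50·Cₑ = 529.5·31.20
→ Cₑ = (529.5·31.20 − 450.0·10.00) / 79.50 = 151.2 mg/L.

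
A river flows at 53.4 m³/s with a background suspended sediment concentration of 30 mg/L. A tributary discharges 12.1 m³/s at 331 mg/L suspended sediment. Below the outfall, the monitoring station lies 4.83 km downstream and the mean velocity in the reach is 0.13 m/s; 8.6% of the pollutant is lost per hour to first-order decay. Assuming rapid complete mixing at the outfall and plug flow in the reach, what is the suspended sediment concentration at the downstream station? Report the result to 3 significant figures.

After mixing, C = (53.40·30.00 + 12.10·331.0) / 65.50 = 5607/65.50 = 85.60 mg/L.
Travel time t = 4.83·1000 / 0.13 = 37150 s = 10.32 h.
8.6%/h lost → k = −ln(1 − 0.086) = 0.08992 h⁻¹.
Decay over the reach: 85.60·exp(−kt) = 85.60·0.3953 = 33.84 mg/L.

33.8 mg/L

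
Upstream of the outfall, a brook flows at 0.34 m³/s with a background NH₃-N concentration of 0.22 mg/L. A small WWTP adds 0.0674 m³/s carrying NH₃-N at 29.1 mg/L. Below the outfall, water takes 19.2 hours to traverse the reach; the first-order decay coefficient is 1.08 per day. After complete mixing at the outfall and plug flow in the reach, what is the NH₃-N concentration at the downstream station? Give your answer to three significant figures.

Mass balance: C = (0.3400·0.2200 + 0.06740·29.10) / 0.4074 = 2.036/0.4074 = 4.998 mg/L.
Decay over the reach: 4.998·exp(−kt) = 4.998·0.4215 = 2.106 mg/L.

2.11 mg/L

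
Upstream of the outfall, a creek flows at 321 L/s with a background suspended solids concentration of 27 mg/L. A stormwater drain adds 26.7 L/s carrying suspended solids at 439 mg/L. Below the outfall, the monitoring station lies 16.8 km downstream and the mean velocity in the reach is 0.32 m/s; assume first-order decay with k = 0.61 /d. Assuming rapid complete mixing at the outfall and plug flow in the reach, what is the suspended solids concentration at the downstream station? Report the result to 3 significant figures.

Mixed concentration C = ΣQC/ΣQ = (321.0·27.00 + 26.70·439.0) / 347.7 = 20390/347.7 = 58.64 mg/L.
Travel time t = 16.8·1000 / 0.32 = 52500 s = 14.58 h.
Decay over the reach: 58.64·exp(−kt) = 58.64·0.6903 = 40.48 mg/L.

40.5 mg/L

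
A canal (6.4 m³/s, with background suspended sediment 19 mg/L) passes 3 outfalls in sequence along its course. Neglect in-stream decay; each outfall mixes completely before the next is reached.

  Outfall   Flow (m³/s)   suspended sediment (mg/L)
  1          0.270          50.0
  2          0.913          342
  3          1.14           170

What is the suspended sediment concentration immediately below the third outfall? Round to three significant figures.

After outfall 1: Q = 6.400 + 0.2700 = 6.670 m³/s; C = (6.400·19.00 + 0.2700·50.00)/6.670 = 20.25 mg/L.
After outfall 2: Q = 6.670 + 0.9130 = 7.583 m³/s; C = (6.670·20.25 + 0.9130·342.0)/7.583 = 58.99 mg/L.
After outfall 3: Q = 7.583 + 1.140 = 8.723 m³/s; C = (7.583·58.99 + 1.140·170.0)/8.723 = 73.50 mg/L.

73.5 mg/L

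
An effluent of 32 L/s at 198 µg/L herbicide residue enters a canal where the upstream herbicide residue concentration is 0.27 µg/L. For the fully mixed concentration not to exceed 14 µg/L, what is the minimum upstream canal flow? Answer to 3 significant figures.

Set C_mix = 14: (Q·0.2700 + 32.00·198.0) / (Q + 32.00) = 14
→ Q = 32.00·(198.0 − 14)/(14 − 0.2700) = 428.8 L/s.

429 L/s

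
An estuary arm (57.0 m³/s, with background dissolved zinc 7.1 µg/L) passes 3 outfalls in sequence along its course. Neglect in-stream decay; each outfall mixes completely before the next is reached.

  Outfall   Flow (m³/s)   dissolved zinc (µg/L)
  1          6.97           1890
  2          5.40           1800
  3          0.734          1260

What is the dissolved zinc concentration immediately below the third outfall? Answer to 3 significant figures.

346 µg/L

After outfall 1: Q = 57.00 + 6.970 = 63.97 m³/s; C = (57.00·7.100 + 6.970·1890)/63.97 = 212.3 µg/L.
After outfall 2: Q = 63.97 + 5.400 = 69.37 m³/s; C = (63.97·212.3 + 5.400·1800)/69.37 = 335.9 µg/L.
After outfall 3: Q = 69.37 + 0.7340 = 70.10 m³/s; C = (69.37·335.9 + 0.7340·1260)/70.10 = 345.5 µg/L.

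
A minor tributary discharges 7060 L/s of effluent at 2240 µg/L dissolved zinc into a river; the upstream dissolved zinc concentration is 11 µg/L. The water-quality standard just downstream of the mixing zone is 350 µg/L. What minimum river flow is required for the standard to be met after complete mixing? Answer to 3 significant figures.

Set C_mix = 350: (Q·11.00 + 7060·2240) / (Q + 7060) = 350
→ Q = 7060·(2240 − 350)/(350 − 11.00) = 39360 L/s.

39400 L/s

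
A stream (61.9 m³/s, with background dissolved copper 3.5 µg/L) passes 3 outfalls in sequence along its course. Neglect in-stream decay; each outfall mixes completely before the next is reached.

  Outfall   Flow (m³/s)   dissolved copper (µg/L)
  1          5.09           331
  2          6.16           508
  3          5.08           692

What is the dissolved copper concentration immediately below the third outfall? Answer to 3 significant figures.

109 µg/L

Outfall 1: combined Q = 66.99 m³/s; C = (61.90·3.500 + 5.090·331.0)/66.99 = 28.38 µg/L.
Outfall 2: combined Q = 73.15 m³/s; C = (66.99·28.38 + 6.160·508.0)/73.15 = 68.77 µg/L.
Outfall 3: combined Q = 78.23 m³/s; C = (73.15·68.77 + 5.080·692.0)/78.23 = 109.2 µg/L.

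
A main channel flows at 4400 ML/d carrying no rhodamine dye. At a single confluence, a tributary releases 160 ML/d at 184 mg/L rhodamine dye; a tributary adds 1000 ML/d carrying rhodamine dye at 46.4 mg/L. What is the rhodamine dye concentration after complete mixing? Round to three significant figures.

13.6 mg/L

Conservation of mass: C = (4400·0 + 160.0·184.0 + 1000·46.40) / 5560 = 75840/5560 = 13.64 mg/L.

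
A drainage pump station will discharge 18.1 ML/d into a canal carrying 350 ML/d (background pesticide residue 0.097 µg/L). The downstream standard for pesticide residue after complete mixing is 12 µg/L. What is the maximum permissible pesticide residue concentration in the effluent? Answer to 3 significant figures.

242 µg/L

At the limit, (Qr·Cr + Qe·Cₑ)/(Qr + Qe) = 12:
Cₑ = (368.1·12 − 350.0·0.09700) / 18.10 = 242.2 µg/L.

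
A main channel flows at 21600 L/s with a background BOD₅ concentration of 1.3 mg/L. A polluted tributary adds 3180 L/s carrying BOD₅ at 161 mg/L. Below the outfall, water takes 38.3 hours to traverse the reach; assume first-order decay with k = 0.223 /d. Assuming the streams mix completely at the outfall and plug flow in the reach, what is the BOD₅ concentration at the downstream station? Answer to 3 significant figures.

15.3 mg/L

Conservation of mass: C = (21600·1.300 + 3180·161.0) / 24780 = 540100/24780 = 21.79 mg/L.
Decay over the reach: 21.79·exp(−kt) = 21.79·0.7006 = 15.27 mg/L.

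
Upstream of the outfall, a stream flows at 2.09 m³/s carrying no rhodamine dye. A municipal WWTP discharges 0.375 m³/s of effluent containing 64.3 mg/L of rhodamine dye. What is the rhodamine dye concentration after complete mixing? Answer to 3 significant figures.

After mixing, C = (2.090·0 + 0.3750·64.30) / 2.465 = 24.11/2.465 = 9.782 mg/L.

9.78 mg/L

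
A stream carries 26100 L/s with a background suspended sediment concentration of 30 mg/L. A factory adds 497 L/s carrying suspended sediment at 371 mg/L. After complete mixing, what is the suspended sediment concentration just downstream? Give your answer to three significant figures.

Flow-weighted average: C = (26100·30.00 + 497.0·371.0) / 26600 = 967400/26600 = 36.37 mg/L.

36.4 mg/L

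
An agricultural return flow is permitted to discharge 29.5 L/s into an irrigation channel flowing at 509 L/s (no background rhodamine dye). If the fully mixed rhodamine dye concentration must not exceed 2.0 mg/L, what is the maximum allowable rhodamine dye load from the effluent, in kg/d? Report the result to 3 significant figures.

93.1 kg/d

Mass balance at the limit: 509.0·0 + 29.50·Cₑ = 538.5·2.0 → Cₑ = 36.51 mg/L.
29.50 L/s = 0.02950 m³/s. Load = 0.02950 m³/s × 36.51 g/m³ × 86 400 s/d = 93.05 kg/d.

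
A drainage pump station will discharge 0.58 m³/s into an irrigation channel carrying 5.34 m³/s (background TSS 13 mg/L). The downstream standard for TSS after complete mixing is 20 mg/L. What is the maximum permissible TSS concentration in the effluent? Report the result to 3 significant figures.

At the limit, (Qr·Cr + Qe·Cₑ)/(Qr + Qe) = 20:
Cₑ = (5.920·20 − 5.340·13.00) / 0.5800 = 84.45 mg/L.

84.4 mg/L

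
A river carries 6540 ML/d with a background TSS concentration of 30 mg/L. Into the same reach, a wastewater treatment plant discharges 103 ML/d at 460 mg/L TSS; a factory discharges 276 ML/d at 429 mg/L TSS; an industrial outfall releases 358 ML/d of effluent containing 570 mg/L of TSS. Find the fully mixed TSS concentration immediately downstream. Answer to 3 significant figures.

77.8 mg/L

After mixing, C = (6540·30.00 + 103.0·460.0 + 276.0·429.0 + 358.0·570.0) / 7277 = 566000/7277 = 77.79 mg/L.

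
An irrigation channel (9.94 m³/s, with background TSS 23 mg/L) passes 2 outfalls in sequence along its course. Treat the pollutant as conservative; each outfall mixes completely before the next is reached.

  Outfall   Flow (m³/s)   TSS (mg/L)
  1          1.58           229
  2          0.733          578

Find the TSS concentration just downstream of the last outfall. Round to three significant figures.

82.8 mg/L

Below outfall 1: Q → 11.52 m³/s, C = (9.940·23.00 + 1.580·229.0)/11.52 = 51.25 mg/L.
Below outfall 2: Q → 12.25 m³/s, C = (11.52·51.25 + 0.7330·578.0)/12.25 = 82.76 mg/L.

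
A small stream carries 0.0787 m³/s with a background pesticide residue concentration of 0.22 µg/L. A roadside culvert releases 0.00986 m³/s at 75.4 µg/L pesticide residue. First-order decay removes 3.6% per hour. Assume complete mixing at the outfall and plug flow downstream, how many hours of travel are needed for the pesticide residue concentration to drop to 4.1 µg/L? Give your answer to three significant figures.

After mixing, C = (0.07870·0.2200 + 0.009860·75.40) / 0.08856 = 0.7608/0.08856 = 8.590 µg/L.
3.6%/h lost → k = −ln(1 − 0.036) = 0.03666 h⁻¹.
8.590·exp(−k·t) = 4.1 → t = ln(8.590/4.1)/k = 72630 s = 20.17 h.

20.2 h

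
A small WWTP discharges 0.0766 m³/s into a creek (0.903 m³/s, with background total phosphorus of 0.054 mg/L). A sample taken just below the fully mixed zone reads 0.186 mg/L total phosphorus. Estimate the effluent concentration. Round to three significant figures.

Mass balance: 0.9030·0.05400 + 0.07660·Cₑ = 0.9796·0.1860
→ Cₑ = (0.9796·0.1860 − 0.9030·0.05400) / 0.07660 = 1.742 mg/L.

1.74 mg/L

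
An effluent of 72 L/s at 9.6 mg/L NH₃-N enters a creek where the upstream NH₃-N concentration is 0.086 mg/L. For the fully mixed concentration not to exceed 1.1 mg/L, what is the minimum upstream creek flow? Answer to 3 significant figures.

Set C_mix = 1.1: (Q·0.08600 + 72.00·9.600) / (Q + 72.00) = 1.1
→ Q = 72.00·(9.600 − 1.1)/(1.1 − 0.08600) = 603.6 L/s.

604 L/s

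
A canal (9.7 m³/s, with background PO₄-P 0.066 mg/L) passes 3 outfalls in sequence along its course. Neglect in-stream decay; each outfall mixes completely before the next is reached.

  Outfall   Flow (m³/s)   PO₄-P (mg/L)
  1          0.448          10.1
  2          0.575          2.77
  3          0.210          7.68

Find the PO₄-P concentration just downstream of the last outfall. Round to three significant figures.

After outfall 1: Q = 9.700 + 0.4480 = 10.15 m³/s; C = (9.700·0.06600 + 0.4480·10.10)/10.15 = 0.5090 mg/L.
After outfall 2: Q = 10.15 + 0.5750 = 10.72 m³/s; C = (10.15·0.5090 + 0.5750·2.770)/10.72 = 0.6302 mg/L.
After outfall 3: Q = 10.72 + 0.2100 = 10.93 m³/s; C = (10.72·0.6302 + 0.2100·7.680)/10.93 = 0.7656 mg/L.

0.766 mg/L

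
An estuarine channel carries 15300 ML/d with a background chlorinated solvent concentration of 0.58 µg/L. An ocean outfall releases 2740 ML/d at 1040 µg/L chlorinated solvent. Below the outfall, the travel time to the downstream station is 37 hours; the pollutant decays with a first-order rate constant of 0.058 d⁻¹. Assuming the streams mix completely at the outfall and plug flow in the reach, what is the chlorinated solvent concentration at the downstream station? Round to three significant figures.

After mixing, C = (15300·0.5800 + 2740·1040) / 18040 = 2858000/18040 = 158.5 µg/L.
Applying C = C₀e^(−kt): 158.5 × 0.9145 = 144.9 µg/L.

145 µg/L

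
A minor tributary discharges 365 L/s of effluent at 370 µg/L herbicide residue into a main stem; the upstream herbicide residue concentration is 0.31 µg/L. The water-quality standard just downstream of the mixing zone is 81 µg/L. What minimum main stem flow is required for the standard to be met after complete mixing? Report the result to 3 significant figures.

1310 L/s

Set C_mix = 81: (Q·0.3100 + 365.0·370.0) / (Q + 365.0) = 81
→ Q = 365.0·(370.0 − 81)/(81 − 0.3100) = 1307 L/s.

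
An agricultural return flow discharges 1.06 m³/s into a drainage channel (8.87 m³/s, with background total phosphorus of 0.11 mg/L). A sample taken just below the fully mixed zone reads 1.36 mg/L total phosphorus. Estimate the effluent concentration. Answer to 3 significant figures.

11.8 mg/L

Mass balance: 8.870·0.1100 + 1.060·Cₑ = 9.930·1.360
→ Cₑ = (9.930·1.360 − 8.870·0.1100) / 1.060 = 11.82 mg/L.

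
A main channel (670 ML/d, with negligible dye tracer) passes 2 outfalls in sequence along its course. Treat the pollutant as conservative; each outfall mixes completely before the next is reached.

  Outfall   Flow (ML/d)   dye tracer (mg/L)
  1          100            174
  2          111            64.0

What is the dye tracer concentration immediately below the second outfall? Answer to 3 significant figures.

27.8 mg/L

Below outfall 1: Q → 770.0 ML/d, C = (670.0·0 + 100.0·174.0)/770.0 = 22.60 mg/L.
Below outfall 2: Q → 881.0 ML/d, C = (770.0·22.60 + 111.0·64.00)/881.0 = 27.81 mg/L.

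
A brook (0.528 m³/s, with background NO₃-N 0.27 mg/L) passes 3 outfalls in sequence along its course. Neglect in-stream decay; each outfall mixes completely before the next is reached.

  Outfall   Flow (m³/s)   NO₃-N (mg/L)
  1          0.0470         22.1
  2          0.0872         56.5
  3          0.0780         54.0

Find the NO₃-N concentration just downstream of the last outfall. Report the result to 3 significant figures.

13.9 mg/L

Outfall 1: combined Q = 0.5750 m³/s; C = (0.5280·0.2700 + 0.04700·22.10)/0.5750 = 2.054 mg/L.
Outfall 2: combined Q = 0.6622 m³/s; C = (0.5750·2.054 + 0.08720·56.50)/0.6622 = 9.224 mg/L.
Outfall 3: combined Q = 0.7402 m³/s; C = (0.6622·9.224 + 0.07800·54.00)/0.7402 = 13.94 mg/L.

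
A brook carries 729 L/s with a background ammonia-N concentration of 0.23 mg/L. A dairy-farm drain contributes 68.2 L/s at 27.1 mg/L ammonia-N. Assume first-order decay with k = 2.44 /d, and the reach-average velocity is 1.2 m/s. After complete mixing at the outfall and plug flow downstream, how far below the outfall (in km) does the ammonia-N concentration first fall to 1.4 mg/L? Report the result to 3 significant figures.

25.1 km

Mixed concentration C = ΣQC/ΣQ = (729.0·0.2300 + 68.20·27.10) / 797.2 = 2016/797.2 = 2.529 mg/L.
Set 2.529·exp(−k·t) = 1.4 → t = ln(2.529/1.4)/k = 20940 s = 5.815 h.
Distance = v·t = 1.2·20940 = 25120 m = 25.12 km.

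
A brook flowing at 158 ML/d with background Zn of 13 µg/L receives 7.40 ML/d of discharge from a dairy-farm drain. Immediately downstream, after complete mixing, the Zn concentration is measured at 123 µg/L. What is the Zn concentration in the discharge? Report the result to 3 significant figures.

2470 µg/L

Mass balance: 158.0·13.00 + 7.400·Cₑ = 165.4·123.0
→ Cₑ = (165.4·123.0 − 158.0·13.00) / 7.400 = 2472 µg/L.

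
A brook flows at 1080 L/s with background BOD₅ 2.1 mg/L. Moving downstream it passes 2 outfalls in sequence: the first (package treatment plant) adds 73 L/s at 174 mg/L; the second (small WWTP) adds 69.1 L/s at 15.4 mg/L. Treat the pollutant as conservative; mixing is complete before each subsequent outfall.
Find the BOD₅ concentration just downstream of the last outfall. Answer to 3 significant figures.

13.1 mg/L

Outfall 1: combined Q = 1153 L/s; C = (1080·2.100 + 73.00·174.0)/1153 = 12.98 mg/L.
Outfall 2: combined Q = 1222 L/s; C = (1153·12.98 + 69.10·15.40)/1222 = 13.12 mg/L.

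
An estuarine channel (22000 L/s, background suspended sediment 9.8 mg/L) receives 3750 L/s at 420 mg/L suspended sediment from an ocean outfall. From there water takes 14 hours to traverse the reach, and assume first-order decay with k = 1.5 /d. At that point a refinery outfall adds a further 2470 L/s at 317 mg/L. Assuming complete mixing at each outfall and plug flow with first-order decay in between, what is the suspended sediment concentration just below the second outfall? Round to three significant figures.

After mixing, C = (22000·9.800 + 3750·420.0) / 25750 = 1791000/25750 = 69.54 mg/L; combined flow 25750 L/s.
Applying C = C₀e^(−kt): 69.54 × 0.4169 = 28.99 mg/L.
Second outfall: C = (25750·28.99 + 2470·317.0)/28220 = 54.20 mg/L.

54.2 mg/L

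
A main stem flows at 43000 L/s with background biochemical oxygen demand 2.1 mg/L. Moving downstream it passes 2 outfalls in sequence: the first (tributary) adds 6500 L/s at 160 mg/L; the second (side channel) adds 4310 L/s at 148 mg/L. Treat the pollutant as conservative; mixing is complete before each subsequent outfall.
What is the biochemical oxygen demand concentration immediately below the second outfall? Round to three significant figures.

After outfall 1: Q = 43000 + 6500 = 49500 L/s; C = (43000·2.100 + 6500·160.0)/49500 = 22.83 mg/L.
After outfall 2: Q = 49500 + 4310 = 53810 L/s; C = (49500·22.83 + 4310·148.0)/53810 = 32.86 mg/L.

32.9 mg/L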